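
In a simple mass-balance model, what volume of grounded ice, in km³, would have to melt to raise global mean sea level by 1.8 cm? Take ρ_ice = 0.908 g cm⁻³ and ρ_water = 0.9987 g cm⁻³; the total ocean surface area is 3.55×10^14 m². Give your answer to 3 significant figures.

Required water volume = Δh × A = 0.018 m × 3.55×10^14 m² = 6.390×10^12 m³ = 6390 km³.
Ice volume = water volume × ρ_w/ρ_ice = 6390 × 998.7/908 = 7030 km³.

≈ 7030 km³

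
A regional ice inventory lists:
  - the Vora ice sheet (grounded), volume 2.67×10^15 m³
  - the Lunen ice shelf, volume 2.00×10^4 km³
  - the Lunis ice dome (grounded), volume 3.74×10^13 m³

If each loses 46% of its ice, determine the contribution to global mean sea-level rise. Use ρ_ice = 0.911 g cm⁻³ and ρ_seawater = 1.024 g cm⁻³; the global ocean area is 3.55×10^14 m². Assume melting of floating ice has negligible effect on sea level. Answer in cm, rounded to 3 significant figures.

≈ 312 cm

Vora: 0.46 × 2.67×10^15 m³ × (911/1024) = 1.093×10^15 m³ of water.
The Lunen ice shelf is floating and already displaces its own weight of water, so its melt adds essentially nothing to sea level.
Lunis: 0.46 × 3.74×10^13 m³ × (911/1024) = 1.531×10^13 m³ of water.
Total added water ≈ 1.108×10^15 m³ over 3.55×10^14 m² → Δh = 3.12 m = 312 cm.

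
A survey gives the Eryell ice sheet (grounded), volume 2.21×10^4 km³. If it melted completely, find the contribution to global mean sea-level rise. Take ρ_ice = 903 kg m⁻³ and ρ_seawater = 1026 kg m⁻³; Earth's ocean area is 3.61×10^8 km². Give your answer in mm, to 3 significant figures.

Eryell: 2.21×10^4 km³ × (903/1026) = 1.945×10^4 km³ of water.
Spread over 3.61×10^14 m² of ocean, Δh = 1.945×10^13 / 3.61×10^14 = 0.0539 m = 53.9 mm.

≈ 53.9 mm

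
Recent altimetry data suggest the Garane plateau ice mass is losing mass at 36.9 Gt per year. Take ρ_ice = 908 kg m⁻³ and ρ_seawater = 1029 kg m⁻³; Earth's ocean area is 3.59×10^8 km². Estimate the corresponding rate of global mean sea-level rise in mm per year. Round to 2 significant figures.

≈ 0.10 mm/yr

ρ_w = 1029 kg m⁻³. Annual water volume added = 36.9 Gt / ρ_w = 3.690×10^13 kg / 1029 kg m⁻³ = 3.586×10^10 m³.
Δh per year = 3.586×10^10 / 3.59×10^14 = 9.99×10^-5 m = 0.10 mm.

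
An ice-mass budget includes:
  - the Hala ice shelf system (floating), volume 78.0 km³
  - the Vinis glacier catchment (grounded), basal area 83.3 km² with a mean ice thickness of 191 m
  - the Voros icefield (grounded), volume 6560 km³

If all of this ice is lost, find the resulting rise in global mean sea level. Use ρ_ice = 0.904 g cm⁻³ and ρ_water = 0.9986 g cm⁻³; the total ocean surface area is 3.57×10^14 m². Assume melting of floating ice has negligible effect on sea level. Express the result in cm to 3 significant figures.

≈ 1.67 cm

The Hala ice shelf system is floating and already displaces its own weight of water, so its melt adds essentially nothing to sea level.
Vinis: ice volume = 83.3 km² × 191 m = 15.91 km³; 15.91 × (904/998.6) = 14.40 km³ of water.
Voros: 6560 km³ × (904/998.6) = 5939 km³ of water.
Total added water ≈ 5.953×10^12 m³ over 3.57×10^14 m² → Δh = 0.0167 m = 1.67 cm.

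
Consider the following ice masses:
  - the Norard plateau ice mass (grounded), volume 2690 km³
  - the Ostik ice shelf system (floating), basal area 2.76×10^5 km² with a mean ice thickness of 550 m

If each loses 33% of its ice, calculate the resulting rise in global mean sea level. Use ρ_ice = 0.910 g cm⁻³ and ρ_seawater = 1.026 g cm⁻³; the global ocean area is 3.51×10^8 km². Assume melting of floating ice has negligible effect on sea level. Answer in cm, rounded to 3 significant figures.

≈ 0.224 cm

Norard: 0.33 × 2690 km³ × (910/1026) = 787.3 km³ of water.
The Ostik ice shelf system is floating and already displaces its own weight of water, so its melt adds essentially nothing to sea level.
Total added water ≈ 7.873×10^11 m³ over 3.51×10^14 m² → Δh = 2.24×10^-3 m = 0.224 cm.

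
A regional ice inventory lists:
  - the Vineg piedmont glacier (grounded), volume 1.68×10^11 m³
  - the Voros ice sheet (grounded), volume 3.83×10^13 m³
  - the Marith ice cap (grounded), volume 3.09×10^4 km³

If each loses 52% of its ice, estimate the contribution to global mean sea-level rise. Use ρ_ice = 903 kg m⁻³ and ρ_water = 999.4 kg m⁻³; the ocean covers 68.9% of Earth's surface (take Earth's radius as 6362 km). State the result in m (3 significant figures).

≈ 0.0930 m

Vineg: 0.52 × 1.68×10^11 m³ × (903/999.4) = 7.893×10^10 m³ of water.
Voros: 0.52 × 3.83×10^13 m³ × (903/999.4) = 1.799×10^13 m³ of water.
Marith: 0.52 × 3.09×10^4 km³ × (903/999.4) = 1.452×10^4 km³ of water.
Total added water ≈ 3.259×10^13 m³ over 3.50×10^14 m² → Δh = 0.0930 m.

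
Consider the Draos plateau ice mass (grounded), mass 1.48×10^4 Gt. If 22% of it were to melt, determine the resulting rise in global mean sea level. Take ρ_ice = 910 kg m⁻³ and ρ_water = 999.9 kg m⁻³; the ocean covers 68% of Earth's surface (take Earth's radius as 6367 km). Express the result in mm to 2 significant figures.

≈ 9.4 mm

Draos: 0.22 × 1.48×10^4 Gt = 3.256×10^15 kg; dividing by ρ_w = 999.9 kg m⁻³ gives 3.256×10^12 m³ of water.
Spread over 3.46×10^14 m² of ocean, Δh = 3.256×10^12 / 3.46×10^14 = 9.40×10^-3 m = 9.4 mm.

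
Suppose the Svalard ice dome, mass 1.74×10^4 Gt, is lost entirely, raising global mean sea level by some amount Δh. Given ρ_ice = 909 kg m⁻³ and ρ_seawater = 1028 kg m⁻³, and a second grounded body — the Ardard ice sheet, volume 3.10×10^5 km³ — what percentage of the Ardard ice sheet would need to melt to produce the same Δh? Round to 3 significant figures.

Equal sea-level rise means equal mass of meltwater, i.e. equal mass of ice lost.
Ice mass of Svalard: 1.740×10^16 kg; ice mass of Ardard: 2.818×10^17 kg.
Fraction required = 1.740×10^16 / 2.818×10^17 = 0.0617 → 6.17 %.

≈ 6.17 %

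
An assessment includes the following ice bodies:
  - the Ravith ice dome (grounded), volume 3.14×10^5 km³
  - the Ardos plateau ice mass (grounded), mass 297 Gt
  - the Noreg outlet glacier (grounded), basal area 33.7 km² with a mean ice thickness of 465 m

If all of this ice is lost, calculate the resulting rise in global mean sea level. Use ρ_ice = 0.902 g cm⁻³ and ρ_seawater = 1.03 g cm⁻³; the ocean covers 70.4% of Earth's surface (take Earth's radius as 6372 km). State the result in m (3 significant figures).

≈ 0.766 m

Ravith: 3.14×10^5 km³ × (902/1030) = 2.750×10^5 km³ of water.
Ardos: 297 Gt = 2.970×10^14 kg; dividing by ρ_w = 1.03 g cm⁻³ = 1030 kg m⁻³ gives 2.883×10^11 m³ of water.
Noreg: ice volume = 33.7 km² × 465 m = 15.67 km³; 15.67 × (902/1030) = 13.72 km³ of water.
Total added water ≈ 2.753×10^14 m³ over 3.59×10^14 m² → Δh = 0.766 m.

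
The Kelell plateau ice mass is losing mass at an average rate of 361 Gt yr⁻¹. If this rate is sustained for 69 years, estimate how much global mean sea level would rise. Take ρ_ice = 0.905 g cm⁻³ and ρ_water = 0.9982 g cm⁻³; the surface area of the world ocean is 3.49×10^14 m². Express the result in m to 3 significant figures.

≈ 0.0715 m

Total mass lost = 361 Gt/yr × 69 yr = 2.491×10^4 Gt = 2.491×10^16 kg.
ρ_w = 0.9982 g cm⁻³ = 998.2 kg m⁻³, so water volume = 2.491×10^16 / 998.2 = 2.495×10^13 m³.
Δh = 2.495×10^13 / 3.49×10^14 = 0.0715 m.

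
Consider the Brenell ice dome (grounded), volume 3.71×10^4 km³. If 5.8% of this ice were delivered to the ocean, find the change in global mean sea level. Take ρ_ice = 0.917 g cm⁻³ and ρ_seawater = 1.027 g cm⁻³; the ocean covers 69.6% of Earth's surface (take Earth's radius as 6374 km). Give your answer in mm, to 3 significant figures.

≈ 5.41 mm

Brenell: 0.058 × 3.71×10^4 km³ × (917/1027) = 1921 km³ of water.
Spread over 3.55×10^14 m² of ocean, Δh = 1.921×10^12 / 3.55×10^14 = 5.41×10^-3 m = 5.41 mm.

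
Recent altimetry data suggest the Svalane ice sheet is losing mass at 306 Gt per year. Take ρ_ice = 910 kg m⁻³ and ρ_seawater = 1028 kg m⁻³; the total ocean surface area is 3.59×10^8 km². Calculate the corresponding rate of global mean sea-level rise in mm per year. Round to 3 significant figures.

≈ 0.829 mm/yr

ρ_w = 1028 kg m⁻³. Annual water volume added = 306 Gt / ρ_w = 3.060×10^14 kg / 1028 kg m⁻³ = 2.977×10^11 m³.
Δh per year = 2.977×10^11 / 3.59×10^14 = 8.29×10^-4 m = 0.829 mm.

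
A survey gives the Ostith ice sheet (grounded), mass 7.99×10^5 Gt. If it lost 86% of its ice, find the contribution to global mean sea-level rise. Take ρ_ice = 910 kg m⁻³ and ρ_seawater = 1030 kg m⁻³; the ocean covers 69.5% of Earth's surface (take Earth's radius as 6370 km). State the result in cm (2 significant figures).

≈ 190 cm

Ostith: 0.86 × 7.99×10^5 Gt = 6.871×10^17 kg; dividing by ρ_w = 1030 kg m⁻³ gives 6.671×10^14 m³ of water.
Spread over 3.54×10^14 m² of ocean, Δh = 6.671×10^14 / 3.54×10^14 = 1.88 m = 190 cm.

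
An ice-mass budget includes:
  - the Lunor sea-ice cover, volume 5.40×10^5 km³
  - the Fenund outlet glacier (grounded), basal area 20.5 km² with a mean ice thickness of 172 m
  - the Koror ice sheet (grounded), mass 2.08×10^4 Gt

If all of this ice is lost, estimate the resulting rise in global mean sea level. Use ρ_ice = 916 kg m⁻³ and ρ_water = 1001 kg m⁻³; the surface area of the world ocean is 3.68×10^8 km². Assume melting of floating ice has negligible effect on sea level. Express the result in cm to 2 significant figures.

≈ 5.6 cm

The Lunor sea-ice cover is floating and already displaces its own weight of water, so its melt adds essentially nothing to sea level.
Fenund: ice volume = 20.5 km² × 172 m = 3.526 km³; 3.526 × (916/1001) = 3.227 km³ of water.
Koror: 2.08×10^4 Gt = 2.080×10^16 kg; dividing by ρ_w = 1001 kg m⁻³ gives 2.078×10^13 m³ of water.
Total added water ≈ 2.078×10^13 m³ over 3.68×10^14 m² → Δh = 0.0565 m = 5.6 cm.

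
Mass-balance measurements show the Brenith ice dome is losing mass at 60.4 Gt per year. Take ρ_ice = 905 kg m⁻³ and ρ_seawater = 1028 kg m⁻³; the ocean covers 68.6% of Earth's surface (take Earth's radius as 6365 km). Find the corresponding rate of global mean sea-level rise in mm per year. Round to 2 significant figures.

ρ_w = 1028 kg m⁻³. Annual water volume added = 60.4 Gt / ρ_w = 6.040×10^13 kg / 1028 kg m⁻³ = 5.875×10^10 m³.
Δh per year = 5.875×10^10 / 3.49×10^14 = 1.68×10^-4 m = 0.17 mm.

≈ 0.17 mm/yr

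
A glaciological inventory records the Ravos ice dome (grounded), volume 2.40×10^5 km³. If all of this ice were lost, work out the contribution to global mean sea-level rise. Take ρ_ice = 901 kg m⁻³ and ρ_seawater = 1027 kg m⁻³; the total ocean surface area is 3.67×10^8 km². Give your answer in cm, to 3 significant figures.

Ravos: 2.40×10^5 km³ × (901/1027) = 2.106×10^5 km³ of water.
Spread over 3.67×10^14 m² of ocean, Δh = 2.106×10^14 / 3.67×10^14 = 0.574 m = 57.4 cm.

≈ 57.4 cm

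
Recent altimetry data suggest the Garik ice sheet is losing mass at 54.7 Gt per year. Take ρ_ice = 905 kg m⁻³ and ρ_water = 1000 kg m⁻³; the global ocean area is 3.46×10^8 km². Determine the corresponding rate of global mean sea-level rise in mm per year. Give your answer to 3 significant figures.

≈ 0.158 mm/yr

ρ_w = 1000 kg m⁻³. Annual water volume added = 54.7 Gt / ρ_w = 5.470×10^13 kg / 1000 kg m⁻³ = 5.470×10^10 m³.
Δh per year = 5.470×10^10 / 3.46×10^14 = 1.58×10^-4 m = 0.158 mm.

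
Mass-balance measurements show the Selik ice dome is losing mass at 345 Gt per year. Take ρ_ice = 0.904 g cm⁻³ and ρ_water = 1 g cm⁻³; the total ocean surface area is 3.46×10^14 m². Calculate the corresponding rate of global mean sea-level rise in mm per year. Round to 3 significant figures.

ρ_w = 1 g cm⁻³ = 1000 kg m⁻³. Annual water volume added = 345 Gt / ρ_w = 3.450×10^14 kg / 1000 kg m⁻³ = 3.450×10^11 m³.
Δh per year = 3.450×10^11 / 3.46×10^14 = 9.97×10^-4 m = 0.997 mm.

≈ 0.997 mm/yr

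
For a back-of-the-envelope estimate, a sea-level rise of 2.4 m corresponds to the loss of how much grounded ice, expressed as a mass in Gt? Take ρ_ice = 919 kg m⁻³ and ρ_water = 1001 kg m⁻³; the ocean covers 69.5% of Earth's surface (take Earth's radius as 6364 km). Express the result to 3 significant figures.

≈ 8.50×10^5 Gt

Required water volume = Δh × A = 2.4 m × 3.54×10^14 m² = 8.489×10^14 m³.
ρ_w = 1001 kg m⁻³, so the mass of water = 8.489×10^14 m³ × 1001 kg m⁻³ = 8.498×10^17 kg = 8.50×10^5 Gt (and the same mass of ice, by conservation).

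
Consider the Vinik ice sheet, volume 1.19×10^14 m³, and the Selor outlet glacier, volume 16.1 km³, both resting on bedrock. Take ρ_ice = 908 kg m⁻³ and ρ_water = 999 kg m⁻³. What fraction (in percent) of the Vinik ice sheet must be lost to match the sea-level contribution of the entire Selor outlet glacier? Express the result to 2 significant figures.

≈ 0.014 %

Equal sea-level rise means equal mass of meltwater, i.e. equal mass of ice lost.
Ice mass of Selor: 1.462×10^13 kg; ice mass of Vinik: 1.081×10^17 kg.
Fraction required = 1.462×10^13 / 1.081×10^17 = 1.35×10^-4 → 0.014 %.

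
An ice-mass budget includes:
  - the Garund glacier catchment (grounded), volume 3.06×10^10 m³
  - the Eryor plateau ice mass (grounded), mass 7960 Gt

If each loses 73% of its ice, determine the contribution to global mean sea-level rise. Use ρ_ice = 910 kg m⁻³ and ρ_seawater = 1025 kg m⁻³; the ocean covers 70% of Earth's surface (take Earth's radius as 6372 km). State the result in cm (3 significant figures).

Garund: 0.73 × 3.06×10^10 m³ × (910/1025) = 1.983×10^10 m³ of water.
Eryor: 0.73 × 7960 Gt = 5.811×10^15 kg; dividing by ρ_w = 1025 kg m⁻³ gives 5.669×10^12 m³ of water.
Total added water ≈ 5.689×10^12 m³ over 3.57×10^14 m² → Δh = 0.0159 m = 1.59 cm.

≈ 1.59 cm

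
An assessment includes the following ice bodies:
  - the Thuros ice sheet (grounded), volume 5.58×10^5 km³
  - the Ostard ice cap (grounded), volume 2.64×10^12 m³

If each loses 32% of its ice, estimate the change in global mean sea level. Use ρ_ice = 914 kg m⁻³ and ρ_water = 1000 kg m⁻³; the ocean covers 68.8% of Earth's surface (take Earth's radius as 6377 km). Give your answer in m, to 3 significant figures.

Thuros: 0.32 × 5.58×10^5 km³ × (914/1000) = 1.632×10^5 km³ of water.
Ostard: 0.32 × 2.64×10^12 m³ × (914/1000) = 7.721×10^11 m³ of water.
Total added water ≈ 1.640×10^14 m³ over 3.52×10^14 m² → Δh = 0.466 m.

≈ 0.466 m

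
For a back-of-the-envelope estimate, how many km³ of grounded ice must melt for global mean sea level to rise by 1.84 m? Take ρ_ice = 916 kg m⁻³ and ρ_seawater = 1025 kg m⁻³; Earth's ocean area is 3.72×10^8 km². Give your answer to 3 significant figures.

Required water volume = Δh × A = 1.84 m × 3.72×10^14 m² = 6.845×10^14 m³ = 6.845×10^5 km³.
Ice volume = water volume × ρ_w/ρ_ice = 6.845×10^5 × 1025/916 = 7.66×10^5 km³.

≈ 7.66×10^5 km³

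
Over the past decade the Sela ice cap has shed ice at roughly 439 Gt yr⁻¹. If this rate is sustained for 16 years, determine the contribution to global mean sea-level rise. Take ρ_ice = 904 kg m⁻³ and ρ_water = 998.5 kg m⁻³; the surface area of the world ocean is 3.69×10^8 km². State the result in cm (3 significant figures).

Total mass lost = 439 Gt/yr × 16 yr = 7024 Gt = 7.024×10^15 kg.
ρ_w = 998.5 kg m⁻³, so water volume = 7.024×10^15 / 998.5 = 7.035×10^12 m³.
Δh = 7.035×10^12 / 3.69×10^14 = 0.0191 m = 1.91 cm.

≈ 1.91 cm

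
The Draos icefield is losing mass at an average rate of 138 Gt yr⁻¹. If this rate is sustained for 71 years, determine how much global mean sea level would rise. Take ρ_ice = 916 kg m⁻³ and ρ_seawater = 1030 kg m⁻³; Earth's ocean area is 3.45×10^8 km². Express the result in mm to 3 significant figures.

≈ 27.6 mm

Total mass lost = 138 Gt/yr × 71 yr = 9798 Gt = 9.798×10^15 kg.
ρ_w = 1030 kg m⁻³, so water volume = 9.798×10^15 / 1030 = 9.513×10^12 m³.
Δh = 9.513×10^12 / 3.45×10^14 = 0.0276 m = 27.6 mm.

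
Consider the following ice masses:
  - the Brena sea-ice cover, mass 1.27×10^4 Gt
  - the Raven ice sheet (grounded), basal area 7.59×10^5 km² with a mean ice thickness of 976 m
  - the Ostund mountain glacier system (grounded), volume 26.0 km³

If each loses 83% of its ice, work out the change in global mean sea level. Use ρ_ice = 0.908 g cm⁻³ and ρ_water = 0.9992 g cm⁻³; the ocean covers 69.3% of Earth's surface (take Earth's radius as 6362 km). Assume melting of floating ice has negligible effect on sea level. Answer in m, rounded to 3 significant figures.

The Brena sea-ice cover is floating and already displaces its own weight of water, so its melt adds essentially nothing to sea level.
Raven: ice volume = 7.59×10^5 km² × 976 m = 7.408×10^5 km³; 0.83 × 7.408×10^5 × (908/999.2) = 5.587×10^5 km³ of water.
Ostund: 0.83 × 26.0 km³ × (908/999.2) = 19.61 km³ of water.
Total added water ≈ 5.588×10^14 m³ over 3.52×10^14 m² → Δh = 1.59 m.

≈ 1.59 m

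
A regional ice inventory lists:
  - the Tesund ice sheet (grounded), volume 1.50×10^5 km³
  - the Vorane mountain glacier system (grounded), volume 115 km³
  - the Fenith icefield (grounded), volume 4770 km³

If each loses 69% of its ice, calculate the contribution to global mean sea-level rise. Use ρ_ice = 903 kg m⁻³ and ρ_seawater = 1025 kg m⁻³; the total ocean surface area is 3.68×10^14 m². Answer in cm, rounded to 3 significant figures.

≈ 25.6 cm

Tesund: 0.69 × 1.50×10^5 km³ × (903/1025) = 9.118×10^4 km³ of water.
Vorane: 0.69 × 115 km³ × (903/1025) = 69.91 km³ of water.
Fenith: 0.69 × 4770 km³ × (903/1025) = 2900 km³ of water.
Total added water ≈ 9.415×10^13 m³ over 3.68×10^14 m² → Δh = 0.256 m = 25.6 cm.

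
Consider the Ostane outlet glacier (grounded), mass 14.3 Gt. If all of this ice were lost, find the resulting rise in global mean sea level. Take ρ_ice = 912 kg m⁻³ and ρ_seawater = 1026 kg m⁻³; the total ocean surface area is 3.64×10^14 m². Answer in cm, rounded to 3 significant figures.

≈ 3.83×10^-3 cm

Ostane: 14.3 Gt = 1.430×10^13 kg; dividing by ρ_w = 1026 kg m⁻³ gives 1.394×10^10 m³ of water.
Spread over 3.64×10^14 m² of ocean, Δh = 1.394×10^10 / 3.64×10^14 = 3.83×10^-5 m = 3.83×10^-3 cm.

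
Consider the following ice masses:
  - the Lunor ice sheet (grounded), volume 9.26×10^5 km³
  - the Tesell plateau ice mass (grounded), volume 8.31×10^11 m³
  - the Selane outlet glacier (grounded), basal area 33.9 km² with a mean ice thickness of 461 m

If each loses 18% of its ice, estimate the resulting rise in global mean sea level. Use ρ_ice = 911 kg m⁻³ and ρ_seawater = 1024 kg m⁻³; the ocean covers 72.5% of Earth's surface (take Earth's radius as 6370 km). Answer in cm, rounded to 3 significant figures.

Lunor: 0.18 × 9.26×10^5 km³ × (911/1024) = 1.483×10^5 km³ of water.
Tesell: 0.18 × 8.31×10^11 m³ × (911/1024) = 1.331×10^11 m³ of water.
Selane: ice volume = 33.9 km² × 461 m = 15.63 km³; 0.18 × 15.63 × (911/1024) = 2.503 km³ of water.
Total added water ≈ 1.484×10^14 m³ over 3.70×10^14 m² → Δh = 0.401 m = 40.1 cm.

≈ 40.1 cm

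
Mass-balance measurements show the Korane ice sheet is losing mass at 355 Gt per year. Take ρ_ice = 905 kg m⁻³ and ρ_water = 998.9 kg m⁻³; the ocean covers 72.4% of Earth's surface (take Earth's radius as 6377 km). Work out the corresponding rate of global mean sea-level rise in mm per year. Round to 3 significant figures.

≈ 0.961 mm/yr

ρ_w = 998.9 kg m⁻³. Annual water volume added = 355 Gt / ρ_w = 3.550×10^14 kg / 998.9 kg m⁻³ = 3.554×10^11 m³.
Δh per year = 3.554×10^11 / 3.70×10^14 = 9.61×10^-4 m = 0.961 mm.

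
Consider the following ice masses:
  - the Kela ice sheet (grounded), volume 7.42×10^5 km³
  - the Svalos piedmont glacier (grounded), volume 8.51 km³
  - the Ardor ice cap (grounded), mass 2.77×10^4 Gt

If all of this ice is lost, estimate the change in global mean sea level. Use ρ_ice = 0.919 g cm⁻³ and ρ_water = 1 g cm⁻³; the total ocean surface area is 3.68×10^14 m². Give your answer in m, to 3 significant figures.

Kela: 7.42×10^5 km³ × (919/1000) = 6.819×10^5 km³ of water.
Svalos: 8.51 km³ × (919/1000) = 7.821 km³ of water.
Ardor: 2.77×10^4 Gt = 2.770×10^16 kg; dividing by ρ_w = 1 g cm⁻³ = 1000 kg m⁻³ gives 2.770×10^13 m³ of water.
Total added water ≈ 7.096×10^14 m³ over 3.68×10^14 m² → Δh = 1.93 m.

≈ 1.93 m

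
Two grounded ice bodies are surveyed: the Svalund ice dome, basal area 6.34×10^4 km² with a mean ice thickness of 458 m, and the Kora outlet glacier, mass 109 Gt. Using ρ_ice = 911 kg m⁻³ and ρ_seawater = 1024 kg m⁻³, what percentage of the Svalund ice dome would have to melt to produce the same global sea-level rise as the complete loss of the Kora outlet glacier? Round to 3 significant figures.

Equal sea-level rise means equal mass of meltwater, i.e. equal mass of ice lost.
Ice mass of Kora: 1.090×10^14 kg; ice mass of Svalund: 2.645×10^16 kg.
Fraction required = 1.090×10^14 / 2.645×10^16 = 4.12×10^-3 → 0.412 %.

≈ 0.412 %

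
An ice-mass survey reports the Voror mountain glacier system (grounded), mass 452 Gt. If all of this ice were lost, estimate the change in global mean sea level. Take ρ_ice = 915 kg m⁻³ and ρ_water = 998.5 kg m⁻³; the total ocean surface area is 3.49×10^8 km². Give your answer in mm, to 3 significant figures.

Voror: 452 Gt = 4.520×10^14 kg; dividing by ρ_w = 998.5 kg m⁻³ gives 4.527×10^11 m³ of water.
Spread over 3.49×10^14 m² of ocean, Δh = 4.527×10^11 / 3.49×10^14 = 1.30×10^-3 m = 1.30 mm.

≈ 1.30 mm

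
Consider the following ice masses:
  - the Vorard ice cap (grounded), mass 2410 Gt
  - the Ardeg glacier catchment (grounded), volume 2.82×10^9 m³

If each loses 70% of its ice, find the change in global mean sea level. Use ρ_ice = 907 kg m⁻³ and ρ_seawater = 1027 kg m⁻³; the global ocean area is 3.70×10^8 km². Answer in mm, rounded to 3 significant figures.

≈ 4.44 mm

Vorard: 0.7 × 2410 Gt = 1.687×10^15 kg; dividing by ρ_w = 1027 kg m⁻³ gives 1.643×10^12 m³ of water.
Ardeg: 0.7 × 2.82×10^9 m³ × (907/1027) = 1.743×10^9 m³ of water.
Total added water ≈ 1.644×10^12 m³ over 3.70×10^14 m² → Δh = 4.44×10^-3 m = 4.44 mm.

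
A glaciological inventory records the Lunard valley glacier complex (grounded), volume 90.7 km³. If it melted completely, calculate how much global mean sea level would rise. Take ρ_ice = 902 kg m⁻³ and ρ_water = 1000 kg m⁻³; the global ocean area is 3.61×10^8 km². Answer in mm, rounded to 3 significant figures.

≈ 0.227 mm

Lunard: 90.7 km³ × (902/1000) = 81.81 km³ of water.
Spread over 3.61×10^14 m² of ocean, Δh = 8.181×10^10 / 3.61×10^14 = 2.27×10^-4 m = 0.227 mm.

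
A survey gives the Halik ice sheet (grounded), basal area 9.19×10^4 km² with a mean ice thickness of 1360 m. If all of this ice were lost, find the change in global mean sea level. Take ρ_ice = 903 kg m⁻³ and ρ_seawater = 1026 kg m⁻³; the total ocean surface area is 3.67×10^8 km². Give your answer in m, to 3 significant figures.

Halik: ice volume = 9.19×10^4 km² × 1360 m = 1.250×10^5 km³; 1.250×10^5 × (903/1026) = 1.100×10^5 km³ of water.
Spread over 3.67×10^14 m² of ocean, Δh = 1.100×10^14 / 3.67×10^14 = 0.300 m.

≈ 0.300 m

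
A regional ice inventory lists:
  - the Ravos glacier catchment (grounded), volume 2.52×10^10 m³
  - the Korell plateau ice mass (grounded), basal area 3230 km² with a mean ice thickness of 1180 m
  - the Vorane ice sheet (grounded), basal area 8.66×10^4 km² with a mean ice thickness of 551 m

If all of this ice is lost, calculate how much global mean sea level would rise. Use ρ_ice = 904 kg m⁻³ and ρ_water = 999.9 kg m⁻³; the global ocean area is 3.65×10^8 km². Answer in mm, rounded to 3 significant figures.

≈ 128 mm

Ravos: 2.52×10^10 m³ × (904/999.9) = 2.278×10^10 m³ of water.
Korell: ice volume = 3230 km² × 1180 m = 3811 km³; 3811 × (904/999.9) = 3446 km³ of water.
Vorane: ice volume = 8.66×10^4 km² × 551 m = 4.772×10^4 km³; 4.772×10^4 × (904/999.9) = 4.314×10^4 km³ of water.
Total added water ≈ 4.661×10^13 m³ over 3.65×10^14 m² → Δh = 0.128 m = 128 mm.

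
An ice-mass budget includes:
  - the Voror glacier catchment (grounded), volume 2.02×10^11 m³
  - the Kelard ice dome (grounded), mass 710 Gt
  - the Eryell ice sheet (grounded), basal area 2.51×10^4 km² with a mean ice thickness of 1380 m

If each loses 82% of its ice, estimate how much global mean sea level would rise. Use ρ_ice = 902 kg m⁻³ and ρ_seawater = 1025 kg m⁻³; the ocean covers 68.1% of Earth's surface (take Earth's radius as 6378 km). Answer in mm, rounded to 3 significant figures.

Voror: 0.82 × 2.02×10^11 m³ × (902/1025) = 1.458×10^11 m³ of water.
Kelard: 0.82 × 710 Gt = 5.822×10^14 kg; dividing by ρ_w = 1025 kg m⁻³ gives 5.680×10^11 m³ of water.
Eryell: ice volume = 2.51×10^4 km² × 1380 m = 3.464×10^4 km³; 0.82 × 3.464×10^4 × (902/1025) = 2.499×10^4 km³ of water.
Total added water ≈ 2.571×10^13 m³ over 3.48×10^14 m² → Δh = 0.0739 m = 73.9 mm.

≈ 73.9 mm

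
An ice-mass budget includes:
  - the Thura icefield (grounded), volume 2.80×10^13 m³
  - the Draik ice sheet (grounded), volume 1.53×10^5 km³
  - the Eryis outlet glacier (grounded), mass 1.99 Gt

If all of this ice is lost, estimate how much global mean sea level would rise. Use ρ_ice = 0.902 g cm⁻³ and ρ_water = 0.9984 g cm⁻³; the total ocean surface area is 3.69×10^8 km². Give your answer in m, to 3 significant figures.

Thura: 2.80×10^13 m³ × (902/998.4) = 2.530×10^13 m³ of water.
Draik: 1.53×10^5 km³ × (902/998.4) = 1.382×10^5 km³ of water.
Eryis: 1.99 Gt = 1.990×10^12 kg; dividing by ρ_w = 0.9984 g cm⁻³ = 998.4 kg m⁻³ gives 1.993×10^9 m³ of water.
Total added water ≈ 1.635×10^14 m³ over 3.69×10^14 m² → Δh = 0.443 m.

≈ 0.443 m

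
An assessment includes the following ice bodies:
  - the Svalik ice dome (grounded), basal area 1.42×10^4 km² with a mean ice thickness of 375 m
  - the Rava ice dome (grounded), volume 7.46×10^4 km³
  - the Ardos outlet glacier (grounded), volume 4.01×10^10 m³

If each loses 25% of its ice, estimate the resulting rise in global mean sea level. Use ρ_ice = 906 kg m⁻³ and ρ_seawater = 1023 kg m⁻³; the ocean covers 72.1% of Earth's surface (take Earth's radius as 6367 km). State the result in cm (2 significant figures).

≈ 4.8 cm

Svalik: ice volume = 1.42×10^4 km² × 375 m = 5325 km³; 0.25 × 5325 × (906/1023) = 1179 km³ of water.
Rava: 0.25 × 7.46×10^4 km³ × (906/1023) = 1.652×10^4 km³ of water.
Ardos: 0.25 × 4.01×10^10 m³ × (906/1023) = 8.878×10^9 m³ of water.
Total added water ≈ 1.770×10^13 m³ over 3.67×10^14 m² → Δh = 0.0482 m = 4.8 cm.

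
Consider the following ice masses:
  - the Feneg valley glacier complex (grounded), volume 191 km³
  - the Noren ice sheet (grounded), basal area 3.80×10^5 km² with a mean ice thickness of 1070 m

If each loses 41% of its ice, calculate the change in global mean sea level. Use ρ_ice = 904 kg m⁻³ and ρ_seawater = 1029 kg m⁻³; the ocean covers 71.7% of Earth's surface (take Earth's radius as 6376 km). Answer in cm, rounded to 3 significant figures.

Feneg: 0.41 × 191 km³ × (904/1029) = 68.80 km³ of water.
Noren: ice volume = 3.80×10^5 km² × 1070 m = 4.066×10^5 km³; 0.41 × 4.066×10^5 × (904/1029) = 1.465×10^5 km³ of water.
Total added water ≈ 1.465×10^14 m³ over 3.66×10^14 m² → Δh = 0.400 m = 40.0 cm.

≈ 40.0 cm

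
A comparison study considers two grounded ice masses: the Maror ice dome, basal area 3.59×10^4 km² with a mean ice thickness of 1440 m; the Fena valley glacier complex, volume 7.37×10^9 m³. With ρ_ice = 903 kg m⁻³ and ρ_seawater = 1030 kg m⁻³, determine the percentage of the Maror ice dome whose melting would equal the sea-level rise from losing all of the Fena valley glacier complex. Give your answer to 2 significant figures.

Equal sea-level rise means equal mass of meltwater, i.e. equal mass of ice lost.
Ice mass of Fena: 6.655×10^12 kg; ice mass of Maror: 4.668×10^16 kg.
Fraction required = 6.655×10^12 / 4.668×10^16 = 1.43×10^-4 → 0.014 %.

≈ 0.014 %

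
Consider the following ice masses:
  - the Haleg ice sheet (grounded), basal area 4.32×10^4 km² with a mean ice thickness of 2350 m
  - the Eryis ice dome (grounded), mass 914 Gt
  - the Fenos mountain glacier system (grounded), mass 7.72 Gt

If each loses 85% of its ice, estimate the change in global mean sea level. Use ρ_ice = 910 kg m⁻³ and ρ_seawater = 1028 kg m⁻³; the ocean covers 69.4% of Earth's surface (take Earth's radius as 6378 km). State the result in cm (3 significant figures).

Haleg: ice volume = 4.32×10^4 km² × 2350 m = 1.015×10^5 km³; 0.85 × 1.015×10^5 × (910/1028) = 7.639×10^4 km³ of water.
Eryis: 0.85 × 914 Gt = 7.769×10^14 kg; dividing by ρ_w = 1028 kg m⁻³ gives 7.557×10^11 m³ of water.
Fenos: 0.85 × 7.72 Gt = 6.562×10^12 kg; dividing by ρ_w = 1028 kg m⁻³ gives 6.383×10^9 m³ of water.
Total added water ≈ 7.715×10^13 m³ over 3.55×10^14 m² → Δh = 0.217 m = 21.7 cm.

≈ 21.7 cm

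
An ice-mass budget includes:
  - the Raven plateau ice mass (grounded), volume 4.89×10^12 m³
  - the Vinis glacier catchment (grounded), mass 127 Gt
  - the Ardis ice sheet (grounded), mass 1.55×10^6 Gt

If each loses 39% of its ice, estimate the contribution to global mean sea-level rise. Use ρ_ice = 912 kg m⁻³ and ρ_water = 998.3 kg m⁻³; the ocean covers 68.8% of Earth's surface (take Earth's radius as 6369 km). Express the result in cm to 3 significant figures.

Raven: 0.39 × 4.89×10^12 m³ × (912/998.3) = 1.742×10^12 m³ of water.
Vinis: 0.39 × 127 Gt = 4.953×10^13 kg; dividing by ρ_w = 998.3 kg m⁻³ gives 4.961×10^10 m³ of water.
Ardis: 0.39 × 1.55×10^6 Gt = 6.045×10^17 kg; dividing by ρ_w = 998.3 kg m⁻³ gives 6.055×10^14 m³ of water.
Total added water ≈ 6.073×10^14 m³ over 3.51×10^14 m² → Δh = 1.73 m = 173 cm.

≈ 173 cm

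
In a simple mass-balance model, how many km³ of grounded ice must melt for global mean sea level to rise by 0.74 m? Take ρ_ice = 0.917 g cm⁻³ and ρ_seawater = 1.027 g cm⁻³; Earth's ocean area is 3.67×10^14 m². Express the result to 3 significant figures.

≈ 3.04×10^5 km³

Required water volume = Δh × A = 0.74 m × 3.67×10^14 m² = 2.716×10^14 m³ = 2.716×10^5 km³.
Ice volume = water volume × ρ_w/ρ_ice = 2.716×10^5 × 1027/917 = 3.04×10^5 km³.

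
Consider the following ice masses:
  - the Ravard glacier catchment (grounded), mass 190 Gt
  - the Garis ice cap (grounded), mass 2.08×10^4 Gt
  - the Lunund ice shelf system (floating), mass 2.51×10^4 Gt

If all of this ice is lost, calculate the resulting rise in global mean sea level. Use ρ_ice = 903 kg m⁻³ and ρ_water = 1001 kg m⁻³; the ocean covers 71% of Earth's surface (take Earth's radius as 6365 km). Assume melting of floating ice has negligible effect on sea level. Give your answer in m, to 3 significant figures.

Ravard: 190 Gt = 1.900×10^14 kg; dividing by ρ_w = 1001 kg m⁻³ gives 1.898×10^11 m³ of water.
Garis: 2.08×10^4 Gt = 2.080×10^16 kg; dividing by ρ_w = 1001 kg m⁻³ gives 2.078×10^13 m³ of water.
The Lunund ice shelf system is floating and already displaces its own weight of water, so its melt adds essentially nothing to sea level.
Total added water ≈ 2.097×10^13 m³ over 3.61×10^14 m² → Δh = 0.0580 m.

≈ 0.0580 m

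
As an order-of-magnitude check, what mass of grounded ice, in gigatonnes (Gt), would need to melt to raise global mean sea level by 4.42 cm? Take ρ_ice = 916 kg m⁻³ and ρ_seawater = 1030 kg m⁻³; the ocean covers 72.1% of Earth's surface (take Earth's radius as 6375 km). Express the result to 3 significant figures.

Required water volume = Δh × A = 0.0442 m × 3.68×10^14 m² = 1.628×10^13 m³.
ρ_w = 1030 kg m⁻³, so the mass of water = 1.628×10^13 m³ × 1030 kg m⁻³ = 1.676×10^16 kg = 1.68×10^4 Gt (and the same mass of ice, by conservation).

≈ 1.68×10^4 Gt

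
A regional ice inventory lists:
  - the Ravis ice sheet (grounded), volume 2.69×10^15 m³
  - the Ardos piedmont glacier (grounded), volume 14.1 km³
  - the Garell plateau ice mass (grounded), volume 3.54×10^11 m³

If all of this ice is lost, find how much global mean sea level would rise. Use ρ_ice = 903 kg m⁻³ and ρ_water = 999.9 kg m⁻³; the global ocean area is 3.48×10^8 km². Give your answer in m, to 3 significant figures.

Ravis: 2.69×10^15 m³ × (903/999.9) = 2.429×10^15 m³ of water.
Ardos: 14.1 km³ × (903/999.9) = 12.73 km³ of water.
Garell: 3.54×10^11 m³ × (903/999.9) = 3.197×10^11 m³ of water.
Total added water ≈ 2.430×10^15 m³ over 3.48×10^14 m² → Δh = 6.98 m.

≈ 6.98 m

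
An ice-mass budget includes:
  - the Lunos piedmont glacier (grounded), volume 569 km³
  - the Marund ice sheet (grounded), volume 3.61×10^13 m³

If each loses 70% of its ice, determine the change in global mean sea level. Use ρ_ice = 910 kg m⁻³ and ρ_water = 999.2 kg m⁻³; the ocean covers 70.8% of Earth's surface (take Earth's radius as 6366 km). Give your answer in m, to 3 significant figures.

≈ 0.0648 m

Lunos: 0.7 × 569 km³ × (910/999.2) = 362.7 km³ of water.
Marund: 0.7 × 3.61×10^13 m³ × (910/999.2) = 2.301×10^13 m³ of water.
Total added water ≈ 2.338×10^13 m³ over 3.61×10^14 m² → Δh = 0.0648 m.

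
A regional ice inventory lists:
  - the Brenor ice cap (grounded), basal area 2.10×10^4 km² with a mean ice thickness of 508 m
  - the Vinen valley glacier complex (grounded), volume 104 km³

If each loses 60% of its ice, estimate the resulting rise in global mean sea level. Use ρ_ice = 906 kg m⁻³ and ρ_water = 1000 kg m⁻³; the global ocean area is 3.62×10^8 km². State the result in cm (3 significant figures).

≈ 1.62 cm

Brenor: ice volume = 2.10×10^4 km² × 508 m = 1.067×10^4 km³; 0.6 × 1.067×10^4 × (906/1000) = 5799 km³ of water.
Vinen: 0.6 × 104 km³ × (906/1000) = 56.53 km³ of water.
Total added water ≈ 5.856×10^12 m³ over 3.62×10^14 m² → Δh = 0.0162 m = 1.62 cm.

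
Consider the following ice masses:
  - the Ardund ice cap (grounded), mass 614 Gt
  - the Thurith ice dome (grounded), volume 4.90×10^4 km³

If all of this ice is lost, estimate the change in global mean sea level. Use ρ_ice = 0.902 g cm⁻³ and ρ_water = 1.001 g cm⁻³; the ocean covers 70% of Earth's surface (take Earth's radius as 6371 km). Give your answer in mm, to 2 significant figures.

≈ 130 mm

Ardund: 614 Gt = 6.140×10^14 kg; dividing by ρ_w = 1.001 g cm⁻³ = 1001 kg m⁻³ gives 6.134×10^11 m³ of water.
Thurith: 4.90×10^4 km³ × (902/1001) = 4.415×10^4 km³ of water.
Total added water ≈ 4.477×10^13 m³ over 3.57×10^14 m² → Δh = 0.125 m = 130 mm.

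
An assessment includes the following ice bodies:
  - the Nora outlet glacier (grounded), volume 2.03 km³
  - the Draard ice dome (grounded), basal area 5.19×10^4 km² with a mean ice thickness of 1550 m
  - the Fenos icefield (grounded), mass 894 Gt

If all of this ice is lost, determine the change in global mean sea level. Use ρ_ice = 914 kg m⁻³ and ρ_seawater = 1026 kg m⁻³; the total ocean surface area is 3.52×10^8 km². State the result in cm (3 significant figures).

Nora: 2.03 km³ × (914/1026) = 1.808 km³ of water.
Draard: ice volume = 5.19×10^4 km² × 1550 m = 8.045×10^4 km³; 8.045×10^4 × (914/1026) = 7.166×10^4 km³ of water.
Fenos: 894 Gt = 8.940×10^14 kg; dividing by ρ_w = 1026 kg m⁻³ gives 8.713×10^11 m³ of water.
Total added water ≈ 7.254×10^13 m³ over 3.52×10^14 m² → Δh = 0.206 m = 20.6 cm.

≈ 20.6 cm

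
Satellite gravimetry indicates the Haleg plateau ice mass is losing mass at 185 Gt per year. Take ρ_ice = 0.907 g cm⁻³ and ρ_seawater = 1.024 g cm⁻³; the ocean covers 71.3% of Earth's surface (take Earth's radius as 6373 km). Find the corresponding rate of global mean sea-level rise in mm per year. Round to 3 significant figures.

ρ_w = 1.024 g cm⁻³ = 1024 kg m⁻³. Annual water volume added = 185 Gt / ρ_w = 1.850×10^14 kg / 1024 kg m⁻³ = 1.807×10^11 m³.
Δh per year = 1.807×10^11 / 3.64×10^14 = 4.96×10^-4 m = 0.496 mm.

≈ 0.496 mm/yr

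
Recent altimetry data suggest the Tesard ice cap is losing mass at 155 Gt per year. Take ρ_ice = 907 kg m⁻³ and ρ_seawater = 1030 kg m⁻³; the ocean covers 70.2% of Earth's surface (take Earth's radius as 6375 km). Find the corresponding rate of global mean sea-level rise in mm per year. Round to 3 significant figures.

≈ 0.420 mm/yr

ρ_w = 1030 kg m⁻³. Annual water volume added = 155 Gt / ρ_w = 1.550×10^14 kg / 1030 kg m⁻³ = 1.505×10^11 m³.
Δh per year = 1.505×10^11 / 3.59×10^14 = 4.20×10^-4 m = 0.420 mm.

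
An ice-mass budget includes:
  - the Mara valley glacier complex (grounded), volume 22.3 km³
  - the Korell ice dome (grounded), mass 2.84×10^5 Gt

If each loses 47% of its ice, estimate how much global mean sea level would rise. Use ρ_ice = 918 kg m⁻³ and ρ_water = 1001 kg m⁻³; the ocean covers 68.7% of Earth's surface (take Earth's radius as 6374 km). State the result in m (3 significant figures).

≈ 0.380 m

Mara: 0.47 × 22.3 km³ × (918/1001) = 9.612 km³ of water.
Korell: 0.47 × 2.84×10^5 Gt = 1.335×10^17 kg; dividing by ρ_w = 1001 kg m⁻³ gives 1.333×10^14 m³ of water.
Total added water ≈ 1.334×10^14 m³ over 3.51×10^14 m² → Δh = 0.380 m.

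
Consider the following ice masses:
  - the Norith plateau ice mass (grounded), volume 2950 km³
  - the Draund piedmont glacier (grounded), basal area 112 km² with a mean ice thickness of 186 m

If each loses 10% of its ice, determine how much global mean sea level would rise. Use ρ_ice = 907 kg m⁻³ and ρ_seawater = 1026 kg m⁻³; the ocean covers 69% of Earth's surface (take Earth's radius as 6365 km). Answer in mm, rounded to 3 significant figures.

Norith: 0.1 × 2950 km³ × (907/1026) = 260.8 km³ of water.
Draund: ice volume = 112 km² × 186 m = 20.83 km³; 0.1 × 20.83 × (907/1026) = 1.842 km³ of water.
Total added water ≈ 2.626×10^11 m³ over 3.51×10^14 m² → Δh = 7.48×10^-4 m = 0.748 mm.

≈ 0.748 mm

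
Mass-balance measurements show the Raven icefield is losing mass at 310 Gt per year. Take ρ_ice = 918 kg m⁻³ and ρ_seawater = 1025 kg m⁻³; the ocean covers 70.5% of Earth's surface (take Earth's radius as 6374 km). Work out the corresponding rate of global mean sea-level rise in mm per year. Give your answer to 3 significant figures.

≈ 0.840 mm/yr

ρ_w = 1025 kg m⁻³. Annual water volume added = 310 Gt / ρ_w = 3.100×10^14 kg / 1025 kg m⁻³ = 3.024×10^11 m³.
Δh per year = 3.024×10^11 / 3.60×10^14 = 8.40×10^-4 m = 0.840 mm.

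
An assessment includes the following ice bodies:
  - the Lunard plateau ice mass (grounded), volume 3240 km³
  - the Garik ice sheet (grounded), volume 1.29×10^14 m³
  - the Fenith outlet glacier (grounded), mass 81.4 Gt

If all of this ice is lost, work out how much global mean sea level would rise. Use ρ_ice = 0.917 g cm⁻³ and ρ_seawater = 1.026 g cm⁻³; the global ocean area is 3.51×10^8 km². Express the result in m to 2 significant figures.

≈ 0.34 m

Lunard: 3240 km³ × (917/1026) = 2896 km³ of water.
Garik: 1.29×10^14 m³ × (917/1026) = 1.153×10^14 m³ of water.
Fenith: 81.4 Gt = 8.140×10^13 kg; dividing by ρ_w = 1.026 g cm⁻³ = 1026 kg m⁻³ gives 7.934×10^10 m³ of water.
Total added water ≈ 1.183×10^14 m³ over 3.51×10^14 m² → Δh = 0.337 m.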